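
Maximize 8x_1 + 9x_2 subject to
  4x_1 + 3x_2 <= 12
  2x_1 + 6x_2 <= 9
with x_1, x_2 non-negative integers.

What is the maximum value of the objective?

(x_1,x_2)=(3,0): 4·3+3·0=12≤12, 2·3+6·0=6≤9, objective 24.
(x_1,x_2)=(1,1): 4·1+3·1=7≤12, 2·1+6·1=8≤9, objective 17.
The best lattice point is (3,0), giving 24.

24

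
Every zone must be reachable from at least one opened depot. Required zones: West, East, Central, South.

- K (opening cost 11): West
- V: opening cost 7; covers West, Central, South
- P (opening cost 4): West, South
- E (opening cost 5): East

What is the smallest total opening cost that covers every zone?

12

Choose V and E: together they cover West, East, Central, South — every zone.
Total opening cost: 7 + 5 = 12.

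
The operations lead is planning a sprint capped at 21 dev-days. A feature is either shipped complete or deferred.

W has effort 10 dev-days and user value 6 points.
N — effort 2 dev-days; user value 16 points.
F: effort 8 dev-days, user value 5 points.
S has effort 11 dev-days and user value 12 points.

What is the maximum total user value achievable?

33

Take N, F, and S: effort 2 + 8 + 11 = 21 ≤ 21, user value 16 + 5 + 12 = 33.
No other feasible combination does better.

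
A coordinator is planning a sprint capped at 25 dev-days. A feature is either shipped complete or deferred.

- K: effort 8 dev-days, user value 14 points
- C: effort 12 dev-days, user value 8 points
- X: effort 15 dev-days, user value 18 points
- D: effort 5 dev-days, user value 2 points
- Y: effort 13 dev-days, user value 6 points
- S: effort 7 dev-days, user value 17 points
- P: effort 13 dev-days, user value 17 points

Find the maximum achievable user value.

36

D + S + P: effort 5 + 7 + 13 = 25 ≤ 25, user value 2 + 17 + 17 = 36.
X + S: effort 15 + 7 = 22 ≤ 25, user value 18 + 17 = 35.
Best is D, S, and P with total user value 36.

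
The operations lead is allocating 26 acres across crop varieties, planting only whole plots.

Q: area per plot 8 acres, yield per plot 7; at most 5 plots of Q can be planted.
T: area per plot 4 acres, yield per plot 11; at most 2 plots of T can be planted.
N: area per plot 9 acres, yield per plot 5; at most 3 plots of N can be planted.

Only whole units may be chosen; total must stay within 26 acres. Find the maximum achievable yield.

1×Q, 2×T, and 1×N: area 25 ≤ 26, yield 1·7 + 2·11 + 1·5 = 34.
2×Q and 2×T: area 24 ≤ 26, yield 2·7 + 2·11 = 36.
Best is 36.

36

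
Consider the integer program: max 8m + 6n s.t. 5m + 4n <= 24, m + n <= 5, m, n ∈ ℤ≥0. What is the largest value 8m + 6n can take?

38

Relaxing integrality, the LP optimum is 38.40 at (m,n) = (4.8, 0), which is not an integer point.
(m,n)=(4,1): 5·4+4·1=24≤24, 1·4+1·1=5≤5, objective 38.
(m,n)=(3,2): 5·3+4·2=23≤24, 1·3+1·2=5≤5, objective 36.
No feasible integer point exceeds 38.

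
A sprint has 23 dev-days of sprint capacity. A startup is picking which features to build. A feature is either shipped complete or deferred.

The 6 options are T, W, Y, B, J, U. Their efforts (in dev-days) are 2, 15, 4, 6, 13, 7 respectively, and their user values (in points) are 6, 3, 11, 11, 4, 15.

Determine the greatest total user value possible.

43

Treat it as a binary knapsack problem.
Take T, Y, B, and U: effort 2 + 4 + 6 + 7 = 19 ≤ 23, user value 6 + 11 + 11 + 15 = 43.
No other feasible combination does better.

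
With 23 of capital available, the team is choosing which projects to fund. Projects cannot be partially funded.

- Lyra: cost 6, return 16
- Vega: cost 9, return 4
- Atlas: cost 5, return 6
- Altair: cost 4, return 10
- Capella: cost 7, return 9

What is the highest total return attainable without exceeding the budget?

41

This is an integer program with binary decision variables.
Take Lyra, Atlas, Altair, and Capella: cost 6 + 5 + 4 + 7 = 22 ≤ 23, return 16 + 6 + 10 + 9 = 41.
No other feasible combination does better.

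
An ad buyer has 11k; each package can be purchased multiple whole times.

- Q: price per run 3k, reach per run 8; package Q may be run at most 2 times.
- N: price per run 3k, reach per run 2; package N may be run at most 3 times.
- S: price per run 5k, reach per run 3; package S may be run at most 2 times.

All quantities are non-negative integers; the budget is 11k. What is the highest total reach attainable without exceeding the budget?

19

This is a bounded integer knapsack.
Q has the best ratio (8/3); taking only Q gives at most 2×8 = 16 (stopped by the supply cap of 2).
Mixing does better — 2×Q and 1×S: price 11 ≤ 11, reach 2·8 + 1·3 = 19.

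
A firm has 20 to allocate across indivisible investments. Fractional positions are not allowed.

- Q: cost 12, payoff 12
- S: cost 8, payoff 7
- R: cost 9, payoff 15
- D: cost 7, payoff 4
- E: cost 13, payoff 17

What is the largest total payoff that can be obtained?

Take S and R: cost 8 + 9 = 17 ≤ 20, payoff 7 + 15 = 22.
No other feasible combination does better.

22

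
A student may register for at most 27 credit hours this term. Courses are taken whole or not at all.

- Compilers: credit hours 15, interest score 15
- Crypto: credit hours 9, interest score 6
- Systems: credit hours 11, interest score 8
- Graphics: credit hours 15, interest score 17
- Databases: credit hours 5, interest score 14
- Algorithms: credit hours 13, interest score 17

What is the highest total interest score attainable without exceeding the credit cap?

Allowing fractional choices, the relaxed optimum would be about 41.2, but courses are indivisible.
Crypto + Databases + Algorithms: credit hours 9 + 5 + 13 = 27 ≤ 27, interest score 6 + 14 + 17 = 37.
Databases + Algorithms: credit hours 5 + 13 = 18 ≤ 27, interest score 14 + 17 = 31.
Best is Crypto, Databases, and Algorithms with total interest score 37.

37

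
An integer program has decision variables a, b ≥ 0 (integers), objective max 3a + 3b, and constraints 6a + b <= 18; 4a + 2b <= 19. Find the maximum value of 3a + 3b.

The continuous relaxation peaks at (0, 9.5) with value 28.50; rounding to a feasible lattice point costs some objective.
(a,b)=(0,9): 6·0+1·9=9≤18, 4·0+2·9=18≤19, objective 27.
(a,b)=(0,8): 6·0+1·8=8≤18, 4·0+2·8=16≤19, objective 24.
Maximum is 27 at (a,b)=(0,9).

27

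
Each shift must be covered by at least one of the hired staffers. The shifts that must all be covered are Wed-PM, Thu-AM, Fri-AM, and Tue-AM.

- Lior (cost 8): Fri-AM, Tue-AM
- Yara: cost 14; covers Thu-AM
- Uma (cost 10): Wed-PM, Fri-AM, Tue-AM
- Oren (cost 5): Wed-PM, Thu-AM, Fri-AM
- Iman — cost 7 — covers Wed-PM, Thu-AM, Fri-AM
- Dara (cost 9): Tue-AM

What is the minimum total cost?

13

Choose Lior and Oren: together they cover Wed-PM, Thu-AM, Fri-AM, Tue-AM — every shift.
Total cost: 8 + 5 = 13.
No cover costs less than 13.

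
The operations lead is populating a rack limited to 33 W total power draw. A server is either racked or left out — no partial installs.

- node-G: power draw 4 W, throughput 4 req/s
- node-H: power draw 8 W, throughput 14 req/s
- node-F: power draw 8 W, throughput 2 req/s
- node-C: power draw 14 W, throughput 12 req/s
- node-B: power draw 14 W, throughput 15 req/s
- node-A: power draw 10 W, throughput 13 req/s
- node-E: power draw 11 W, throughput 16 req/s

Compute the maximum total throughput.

Allowing fractional choices, the relaxed optimum would be about 47.3, but servers are indivisible.
node-H + node-A + node-E: power draw 8 + 10 + 11 = 29 ≤ 33, throughput 14 + 13 + 16 = 43.
node-H + node-B + node-E: power draw 8 + 14 + 11 = 33 ≤ 33, throughput 14 + 15 + 16 = 45.
node-G + node-H + node-A + node-E: power draw 4 + 8 + 10 + 11 = 33 ≤ 33, throughput 4 + 14 + 13 + 16 = 47.
Best is node-G, node-H, node-A, and node-E with total throughput 47.

47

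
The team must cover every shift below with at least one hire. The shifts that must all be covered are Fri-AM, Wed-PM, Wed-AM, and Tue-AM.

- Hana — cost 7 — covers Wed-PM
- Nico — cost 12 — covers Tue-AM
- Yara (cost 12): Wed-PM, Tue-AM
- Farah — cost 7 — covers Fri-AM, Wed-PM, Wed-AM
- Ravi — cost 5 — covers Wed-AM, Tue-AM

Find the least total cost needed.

This is an integer covering problem.
Choose Farah and Ravi: together they cover Fri-AM, Wed-PM, Wed-AM, Tue-AM — every shift.
Total cost: 7 + 5 = 12.
No cover costs less than 12.

12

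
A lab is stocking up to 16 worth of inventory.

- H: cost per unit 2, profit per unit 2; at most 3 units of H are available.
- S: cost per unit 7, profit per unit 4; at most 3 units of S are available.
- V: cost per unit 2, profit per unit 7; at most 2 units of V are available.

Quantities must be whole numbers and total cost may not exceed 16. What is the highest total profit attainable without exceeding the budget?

22

This is a bounded integer knapsack.
Take 2×H, 1×S, and 2×V: cost 15 ≤ 16, profit 2·2 + 1·4 + 2·7 = 22.
V has the best ratio (7/2) and is taken to its limit of 2; remaining capacity is filled optimally with the others.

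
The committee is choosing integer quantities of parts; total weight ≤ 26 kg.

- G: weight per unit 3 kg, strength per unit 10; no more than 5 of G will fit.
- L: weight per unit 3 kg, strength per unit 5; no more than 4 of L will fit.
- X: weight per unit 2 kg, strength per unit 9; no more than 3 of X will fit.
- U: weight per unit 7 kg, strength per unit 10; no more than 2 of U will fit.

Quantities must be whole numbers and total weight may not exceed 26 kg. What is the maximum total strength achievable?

5×G, 2×X, and 1×U: weight 26 ≤ 26, strength 5·10 + 2·9 + 1·10 = 78.
5×G, 1×L, and 3×X: weight 24 ≤ 26, strength 5·10 + 1·5 + 3·9 = 82.
Best is 82.

82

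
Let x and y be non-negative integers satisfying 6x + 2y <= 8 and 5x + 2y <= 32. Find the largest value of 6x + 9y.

36

(x,y)=(0,4): 6·0+2·4=8≤8, 5·0+2·4=8≤32, objective 36.
(x,y)=(0,3): 6·0+2·3=6≤8, 5·0+2·3=6≤32, objective 27.
Maximum is 36 at (x,y)=(0,4).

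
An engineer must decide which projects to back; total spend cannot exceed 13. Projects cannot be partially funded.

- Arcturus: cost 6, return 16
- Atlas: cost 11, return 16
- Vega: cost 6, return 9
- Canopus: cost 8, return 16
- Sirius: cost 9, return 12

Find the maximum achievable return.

25

Take Arcturus and Vega: cost 6 + 6 = 12 ≤ 13, return 16 + 9 = 25.
No other feasible combination does better.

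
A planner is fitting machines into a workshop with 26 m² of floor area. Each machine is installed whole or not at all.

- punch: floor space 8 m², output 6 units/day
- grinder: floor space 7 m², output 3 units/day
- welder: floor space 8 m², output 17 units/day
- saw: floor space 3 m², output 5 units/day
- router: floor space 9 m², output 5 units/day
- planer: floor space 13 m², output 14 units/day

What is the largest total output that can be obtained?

36

Take welder, saw, and planer: floor space 8 + 3 + 13 = 24 ≤ 26, output 17 + 5 + 14 = 36.
No other feasible combination does better.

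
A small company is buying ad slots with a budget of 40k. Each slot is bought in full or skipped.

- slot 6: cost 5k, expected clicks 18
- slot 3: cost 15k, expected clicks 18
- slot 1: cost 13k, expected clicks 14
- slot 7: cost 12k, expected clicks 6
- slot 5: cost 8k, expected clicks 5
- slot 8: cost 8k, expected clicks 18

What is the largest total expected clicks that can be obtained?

Allowing fractional choices, the relaxed optimum would be about 66.9, but ad slots are indivisible.
slot 6 + slot 3 + slot 7 + slot 8: cost 5 + 15 + 12 + 8 = 40 ≤ 40, expected clicks 18 + 18 + 6 + 18 = 60.
slot 6 + slot 3 + slot 5 + slot 8: cost 5 + 15 + 8 + 8 = 36 ≤ 40, expected clicks 18 + 18 + 5 + 18 = 59.
Best is slot 6, slot 3, slot 7, and slot 8 with total expected clicks 60.

60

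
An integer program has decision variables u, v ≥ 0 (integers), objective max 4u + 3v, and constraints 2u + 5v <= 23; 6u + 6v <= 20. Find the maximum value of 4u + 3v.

12

(u,v)=(3,0): 2·3+5·0=6≤23, 6·3+6·0=18≤20, objective 12.
(u,v)=(2,1): 2·2+5·1=9≤23, 6·2+6·1=18≤20, objective 11.
(u,v)=(2,0): 2·2+5·0=4≤23, 6·2+6·0=12≤20, objective 8.
Maximum is 12 at (u,v)=(3,0).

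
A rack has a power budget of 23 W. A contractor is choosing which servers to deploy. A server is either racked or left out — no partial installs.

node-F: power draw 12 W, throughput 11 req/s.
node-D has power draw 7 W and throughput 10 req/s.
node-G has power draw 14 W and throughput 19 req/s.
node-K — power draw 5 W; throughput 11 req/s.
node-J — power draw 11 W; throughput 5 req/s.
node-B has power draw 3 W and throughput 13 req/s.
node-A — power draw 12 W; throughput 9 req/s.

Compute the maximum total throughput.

43

Take node-G, node-K, and node-B: power draw 14 + 5 + 3 = 22 ≤ 23, throughput 19 + 11 + 13 = 43.
No other feasible combination does better.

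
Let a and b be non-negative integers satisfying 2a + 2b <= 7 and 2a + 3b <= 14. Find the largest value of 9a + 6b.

The continuous relaxation peaks at (3.5, 0) with value 31.50; rounding to a feasible lattice point costs some objective.
(a,b)=(3,0): 2·3+2·0=6≤7, 2·3+3·0=6≤14, objective 27.
(a,b)=(2,1): 2·2+2·1=6≤7, 2·2+3·1=7≤14, objective 24.
(a,b)=(2,0): 2·2+2·0=4≤7, 2·2+3·0=4≤14, objective 18.
Maximum is 27 at (a,b)=(3,0).

27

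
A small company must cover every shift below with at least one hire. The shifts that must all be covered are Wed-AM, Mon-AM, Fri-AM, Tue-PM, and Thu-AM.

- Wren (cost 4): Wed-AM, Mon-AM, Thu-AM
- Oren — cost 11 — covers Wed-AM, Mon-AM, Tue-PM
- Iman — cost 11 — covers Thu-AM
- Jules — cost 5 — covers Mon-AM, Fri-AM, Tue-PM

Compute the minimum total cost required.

9

This is a weighted set-cover instance.
Choose Wren and Jules: together they cover Wed-AM, Mon-AM, Fri-AM, Tue-PM, Thu-AM — every shift.
Total cost: 4 + 5 = 9.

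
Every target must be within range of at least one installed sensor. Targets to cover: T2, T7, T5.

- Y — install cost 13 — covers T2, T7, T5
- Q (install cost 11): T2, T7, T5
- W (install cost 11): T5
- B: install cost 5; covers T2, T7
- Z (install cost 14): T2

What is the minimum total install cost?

11

The greedy cost-per-new-target heuristic would pick B and Q for 16, but a cheaper cover exists.
Q alone covers T2, T7, T5 — every target.
Total install cost: 11.
No cover costs less than 11.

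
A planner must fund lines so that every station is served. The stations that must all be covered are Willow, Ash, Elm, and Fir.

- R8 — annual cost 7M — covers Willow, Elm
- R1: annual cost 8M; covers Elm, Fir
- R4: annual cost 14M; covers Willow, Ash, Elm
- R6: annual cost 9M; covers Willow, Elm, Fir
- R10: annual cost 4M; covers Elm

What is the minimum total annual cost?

22

This is a weighted set-cover instance.
Choose R1 and R4: together they cover Willow, Ash, Elm, Fir — every station.
Total annual cost: 8 + 14 = 22.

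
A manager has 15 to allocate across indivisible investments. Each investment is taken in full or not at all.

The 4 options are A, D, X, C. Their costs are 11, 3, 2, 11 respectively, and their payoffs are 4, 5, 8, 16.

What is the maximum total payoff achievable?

24

X + C: cost 2 + 11 = 13 ≤ 15, payoff 8 + 16 = 24.
D + C: cost 3 + 11 = 14 ≤ 15, payoff 5 + 16 = 21.
C: cost 11 ≤ 15, payoff 16.
Best is X and C with total payoff 24.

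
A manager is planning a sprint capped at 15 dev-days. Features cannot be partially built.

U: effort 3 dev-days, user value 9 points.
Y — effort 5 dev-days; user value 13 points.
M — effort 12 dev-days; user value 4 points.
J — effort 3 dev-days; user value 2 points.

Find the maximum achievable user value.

24

Allowing fractional choices, the relaxed optimum would be about 25.3, but features are indivisible.
U + Y: effort 3 + 5 = 8 ≤ 15, user value 9 + 13 = 22.
Y + J: effort 5 + 3 = 8 ≤ 15, user value 13 + 2 = 15.
U + Y + J: effort 3 + 5 + 3 = 11 ≤ 15, user value 9 + 13 + 2 = 24.
Best is U, Y, and J with total user value 24.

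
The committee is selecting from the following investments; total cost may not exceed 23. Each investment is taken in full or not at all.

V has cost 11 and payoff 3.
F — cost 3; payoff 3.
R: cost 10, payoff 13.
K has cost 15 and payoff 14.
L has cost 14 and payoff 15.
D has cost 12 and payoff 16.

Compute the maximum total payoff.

Allowing fractional choices, the relaxed optimum would be about 30.1, but investments are indivisible.
V + D: cost 11 + 12 = 23 ≤ 23, payoff 3 + 16 = 19.
R + D: cost 10 + 12 = 22 ≤ 23, payoff 13 + 16 = 29.
F + D: cost 3 + 12 = 15 ≤ 23, payoff 3 + 16 = 19.
Best is R and D with total payoff 29.

29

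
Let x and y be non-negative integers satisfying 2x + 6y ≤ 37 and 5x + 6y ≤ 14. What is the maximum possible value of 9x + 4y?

18

(x,y)=(2,0): 2·2+6·0=4≤37, 5·2+6·0=10≤14, objective 18.
(x,y)=(1,1): 2·1+6·1=8≤37, 5·1+6·1=11≤14, objective 13.
No feasible integer point exceeds 18.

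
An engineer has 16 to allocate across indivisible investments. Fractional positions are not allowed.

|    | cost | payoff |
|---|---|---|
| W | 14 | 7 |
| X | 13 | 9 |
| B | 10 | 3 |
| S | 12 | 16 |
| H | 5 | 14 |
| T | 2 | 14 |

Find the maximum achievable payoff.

30

Take S and T: cost 12 + 2 = 14 ≤ 16, payoff 16 + 14 = 30.
No other feasible combination does better.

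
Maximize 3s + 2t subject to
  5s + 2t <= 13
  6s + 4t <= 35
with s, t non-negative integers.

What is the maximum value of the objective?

12

Relaxing integrality, the LP optimum is 13.00 at (s,t) = (0, 6.5), which is not an integer point.
(s,t)=(0,6): 5·0+2·6=12≤13, 6·0+4·6=24≤35, objective 12.
(s,t)=(0,5): 5·0+2·5=10≤13, 6·0+4·5=20≤35, objective 10.
No feasible integer point exceeds 12.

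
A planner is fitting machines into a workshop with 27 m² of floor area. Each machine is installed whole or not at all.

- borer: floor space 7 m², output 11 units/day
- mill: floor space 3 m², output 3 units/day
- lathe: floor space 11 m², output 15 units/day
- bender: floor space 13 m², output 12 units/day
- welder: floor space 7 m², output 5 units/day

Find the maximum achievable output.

Allowing fractional choices, the relaxed optimum would be about 34.5, but machines are indivisible.
mill + lathe + bender: floor space 3 + 11 + 13 = 27 ≤ 27, output 3 + 15 + 12 = 30.
borer + mill + lathe: floor space 7 + 3 + 11 = 21 ≤ 27, output 11 + 3 + 15 = 29.
borer + lathe + welder: floor space 7 + 11 + 7 = 25 ≤ 27, output 11 + 15 + 5 = 31.
Best is borer, lathe, and welder with total output 31.

31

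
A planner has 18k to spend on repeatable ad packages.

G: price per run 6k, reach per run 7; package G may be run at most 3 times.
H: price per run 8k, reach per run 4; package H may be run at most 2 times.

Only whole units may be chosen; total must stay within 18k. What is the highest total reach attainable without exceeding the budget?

21

This is a bounded integer knapsack.
3×G: price 18 ≤ 18, reach 3·7 = 21.
2×G: price 12 ≤ 18, reach 2·7 = 14.
Best is 21.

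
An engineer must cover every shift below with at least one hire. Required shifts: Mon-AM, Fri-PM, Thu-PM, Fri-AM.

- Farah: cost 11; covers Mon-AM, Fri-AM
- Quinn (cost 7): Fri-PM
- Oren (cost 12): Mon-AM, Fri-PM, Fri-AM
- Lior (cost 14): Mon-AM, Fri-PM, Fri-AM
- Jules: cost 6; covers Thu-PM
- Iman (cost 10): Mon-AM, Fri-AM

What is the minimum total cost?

18

Choose Oren and Jules: together they cover Mon-AM, Fri-PM, Thu-PM, Fri-AM — every shift.
Total cost: 12 + 6 = 18.
No cover costs less than 18.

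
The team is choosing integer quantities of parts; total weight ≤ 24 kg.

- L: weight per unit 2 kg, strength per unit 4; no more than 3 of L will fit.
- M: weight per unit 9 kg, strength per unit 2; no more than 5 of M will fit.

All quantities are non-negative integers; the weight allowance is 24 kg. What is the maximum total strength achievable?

L has the best ratio (4/2); taking only L gives at most 3×4 = 12 (stopped by the supply cap of 3).
Mixing does better — 3×L and 2×M: weight 24 ≤ 24, strength 3·4 + 2·2 = 16.

16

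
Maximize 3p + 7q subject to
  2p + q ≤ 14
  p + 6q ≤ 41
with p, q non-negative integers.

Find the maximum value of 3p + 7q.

The continuous relaxation peaks at (3.91, 6.18) with value 55.00; rounding to a feasible lattice point costs some objective.
(p,q)=(4,6): 2·4+1·6=14≤14, 1·4+6·6=40≤41, objective 54.
(p,q)=(3,6): 2·3+1·6=12≤14, 1·3+6·6=39≤41, objective 51.
(p,q)=(2,6): 2·2+1·6=10≤14, 1·2+6·6=38≤41, objective 48.
Maximum is 54 at (p,q)=(4,6).

54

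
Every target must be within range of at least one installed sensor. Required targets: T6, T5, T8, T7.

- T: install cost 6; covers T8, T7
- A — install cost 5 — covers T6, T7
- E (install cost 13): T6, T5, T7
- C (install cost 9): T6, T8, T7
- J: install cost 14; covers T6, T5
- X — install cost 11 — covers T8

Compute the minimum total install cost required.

19

The greedy cost-per-new-target heuristic would pick A, T, and E for 24, but a cheaper cover exists.
Choose T and E: together they cover T6, T5, T8, T7 — every target.
Total install cost: 6 + 13 = 19.
No cover costs less than 19.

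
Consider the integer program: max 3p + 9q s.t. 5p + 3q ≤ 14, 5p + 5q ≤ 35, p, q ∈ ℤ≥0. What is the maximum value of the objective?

The continuous relaxation peaks at (0, 4.67) with value 42.00; rounding to a feasible lattice point costs some objective.
(p,q)=(0,4) is feasible, giving 36.
(p,q)=(1,3) is feasible, giving 30.
(p,q)=(0,3) is feasible, giving 27.
The best lattice point is (0,4), giving 36.

36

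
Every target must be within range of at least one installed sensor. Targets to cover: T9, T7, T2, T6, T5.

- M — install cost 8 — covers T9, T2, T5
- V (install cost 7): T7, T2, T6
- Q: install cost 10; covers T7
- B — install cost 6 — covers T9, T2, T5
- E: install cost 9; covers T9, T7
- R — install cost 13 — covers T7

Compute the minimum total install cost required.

This is an integer covering problem.
Choose V and B: together they cover T9, T7, T2, T6, T5 — every target.
Total install cost: 7 + 6 = 13.
No cover costs less than 13.

13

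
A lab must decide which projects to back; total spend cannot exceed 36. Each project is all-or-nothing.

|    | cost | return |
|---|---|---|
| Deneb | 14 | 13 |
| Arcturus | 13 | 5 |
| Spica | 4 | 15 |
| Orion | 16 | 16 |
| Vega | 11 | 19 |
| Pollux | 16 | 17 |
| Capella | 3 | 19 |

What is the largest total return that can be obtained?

70

This is an integer program with binary decision variables.
Allowing fractional choices, the relaxed optimum would be about 72.0, but projects are indivisible.
Spica + Orion + Vega + Capella: cost 4 + 16 + 11 + 3 = 34 ≤ 36, return 15 + 16 + 19 + 19 = 69.
Deneb + Spica + Vega + Capella: cost 14 + 4 + 11 + 3 = 32 ≤ 36, return 13 + 15 + 19 + 19 = 66.
Spica + Vega + Pollux + Capella: cost 4 + 11 + 16 + 3 = 34 ≤ 36, return 15 + 19 + 17 + 19 = 70.
Best is Spica, Vega, Pollux, and Capella with total return 70.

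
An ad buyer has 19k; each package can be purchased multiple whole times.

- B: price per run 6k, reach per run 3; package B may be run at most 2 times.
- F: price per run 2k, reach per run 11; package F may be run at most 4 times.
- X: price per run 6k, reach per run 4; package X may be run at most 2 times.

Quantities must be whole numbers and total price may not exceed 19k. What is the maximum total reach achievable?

48

F has the best ratio (11/2); taking only F gives at most 4×11 = 44 (stopped by the supply cap of 4).
Mixing does better — 4×F and 1×X: price 14 ≤ 19, reach 4·11 + 1·4 = 48.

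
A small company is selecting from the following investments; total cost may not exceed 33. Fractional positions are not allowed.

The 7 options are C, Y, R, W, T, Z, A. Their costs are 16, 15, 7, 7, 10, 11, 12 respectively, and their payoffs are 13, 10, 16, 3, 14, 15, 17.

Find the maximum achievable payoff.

R + Z + A: cost 7 + 11 + 12 = 30 ≤ 33, payoff 16 + 15 + 17 = 48.
T + Z + A: cost 10 + 11 + 12 = 33 ≤ 33, payoff 14 + 15 + 17 = 46.
R + T + A: cost 7 + 10 + 12 = 29 ≤ 33, payoff 16 + 14 + 17 = 47.
Best is R, Z, and A with total payoff 48.

48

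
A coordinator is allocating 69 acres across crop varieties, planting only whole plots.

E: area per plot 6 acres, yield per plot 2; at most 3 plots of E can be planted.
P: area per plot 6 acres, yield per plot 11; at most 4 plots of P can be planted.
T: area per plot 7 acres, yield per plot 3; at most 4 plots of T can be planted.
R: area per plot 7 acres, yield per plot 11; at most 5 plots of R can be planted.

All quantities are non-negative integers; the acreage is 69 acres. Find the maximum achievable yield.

P has the best ratio (11/6); taking only P gives at most 4×11 = 44 (stopped by the supply cap of 4).
Mixing does better — 4×P, 1×T, and 5×R: area 66 ≤ 69, yield 4·11 + 1·3 + 5·11 = 102.

102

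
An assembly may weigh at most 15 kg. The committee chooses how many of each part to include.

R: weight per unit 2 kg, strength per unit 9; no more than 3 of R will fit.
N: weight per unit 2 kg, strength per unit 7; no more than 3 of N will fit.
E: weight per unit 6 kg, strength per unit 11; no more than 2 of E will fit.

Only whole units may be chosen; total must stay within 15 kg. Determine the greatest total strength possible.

48

This is a bounded integer knapsack.
Take 3×R and 3×N: weight 12 ≤ 15, strength 3·9 + 3·7 = 48.
R has the best ratio (9/2) and is taken to its limit of 3; remaining capacity is filled optimally with the others.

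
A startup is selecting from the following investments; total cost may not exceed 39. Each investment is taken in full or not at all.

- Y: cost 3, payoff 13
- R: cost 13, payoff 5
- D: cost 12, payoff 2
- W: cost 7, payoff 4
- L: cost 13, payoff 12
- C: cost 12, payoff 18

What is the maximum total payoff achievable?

47

Allowing fractional choices, the relaxed optimum would be about 48.5, but investments are indivisible.
Y + W + L + C: cost 3 + 7 + 13 + 12 = 35 ≤ 39, payoff 13 + 4 + 12 + 18 = 47.
Y + L + C: cost 3 + 13 + 12 = 28 ≤ 39, payoff 13 + 12 + 18 = 43.
Best is Y, W, L, and C with total payoff 47.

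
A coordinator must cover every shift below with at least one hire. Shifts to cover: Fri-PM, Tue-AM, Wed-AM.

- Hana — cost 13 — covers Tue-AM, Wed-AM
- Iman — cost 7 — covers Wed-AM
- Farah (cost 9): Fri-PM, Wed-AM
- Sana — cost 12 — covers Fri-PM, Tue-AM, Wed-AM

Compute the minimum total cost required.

Sana alone covers Fri-PM, Tue-AM, Wed-AM — every shift.
Total cost: 12.
No cover costs less than 12.

12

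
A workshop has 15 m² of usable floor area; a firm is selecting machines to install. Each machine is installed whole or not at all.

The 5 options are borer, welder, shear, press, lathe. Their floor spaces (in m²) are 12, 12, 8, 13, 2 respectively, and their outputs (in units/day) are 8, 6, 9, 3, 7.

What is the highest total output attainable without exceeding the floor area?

16

borer + lathe: floor space 12 + 2 = 14 ≤ 15, output 8 + 7 = 15.
shear + lathe: floor space 8 + 2 = 10 ≤ 15, output 9 + 7 = 16.
welder + lathe: floor space 12 + 2 = 14 ≤ 15, output 6 + 7 = 13.
Best is shear and lathe with total output 16.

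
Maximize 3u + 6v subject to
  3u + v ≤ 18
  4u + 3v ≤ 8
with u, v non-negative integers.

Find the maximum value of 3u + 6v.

12

Relaxing integrality, the LP optimum is 16.00 at (u,v) = (0, 2.67), which is not an integer point.
(u,v)=(0,2): 3·0+1·2=2≤18, 4·0+3·2=6≤8, objective 12.
(u,v)=(1,1): 3·1+1·1=4≤18, 4·1+3·1=7≤8, objective 9.
(u,v)=(0,1): 3·0+1·1=1≤18, 4·0+3·1=3≤8, objective 6.
Maximum is 12 at (u,v)=(0,2).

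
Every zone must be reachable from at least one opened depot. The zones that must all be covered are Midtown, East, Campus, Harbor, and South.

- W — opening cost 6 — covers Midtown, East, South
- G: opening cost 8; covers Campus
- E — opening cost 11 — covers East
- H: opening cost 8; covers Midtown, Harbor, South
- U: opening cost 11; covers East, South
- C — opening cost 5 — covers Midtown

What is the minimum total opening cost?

Choose W, G, and H: together they cover Midtown, East, Campus, Harbor, South — every zone.
Total opening cost: 6 + 8 + 8 = 22.
No cover costs less than 22.

22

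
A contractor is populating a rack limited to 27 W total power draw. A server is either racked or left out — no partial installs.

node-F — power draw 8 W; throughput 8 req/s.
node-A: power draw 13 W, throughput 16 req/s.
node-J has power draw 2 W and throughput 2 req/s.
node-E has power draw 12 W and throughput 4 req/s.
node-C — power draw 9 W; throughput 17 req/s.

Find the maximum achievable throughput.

35

node-A + node-J + node-C: power draw 13 + 2 + 9 = 24 ≤ 27, throughput 16 + 2 + 17 = 35.
node-F + node-J + node-C: power draw 8 + 2 + 9 = 19 ≤ 27, throughput 8 + 2 + 17 = 27.
node-A + node-C: power draw 13 + 9 = 22 ≤ 27, throughput 16 + 17 = 33.
Best is node-A, node-J, and node-C with total throughput 35.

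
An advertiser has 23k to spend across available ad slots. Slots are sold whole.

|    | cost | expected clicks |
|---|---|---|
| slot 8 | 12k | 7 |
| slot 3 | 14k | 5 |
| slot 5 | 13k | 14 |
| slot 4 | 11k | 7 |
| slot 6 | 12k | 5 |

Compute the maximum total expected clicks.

14

Allowing fractional choices, the relaxed optimum would be about 20.4, but ad slots are indivisible.
slot 8 + slot 4: cost 12 + 11 = 23 ≤ 23, expected clicks 7 + 7 = 14.
slot 4 + slot 6: cost 11 + 12 = 23 ≤ 23, expected clicks 7 + 5 = 12.
slot 5: cost 13 ≤ 23, expected clicks 14.
The maximum expected clicks is 14; one optimal choice is slot 5.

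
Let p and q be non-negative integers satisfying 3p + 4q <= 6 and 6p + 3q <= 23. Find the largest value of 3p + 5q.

6

The continuous relaxation peaks at (0, 1.5) with value 7.50; rounding to a feasible lattice point costs some objective.
(p,q)=(2,0) is feasible, giving 6.
(p,q)=(0,1) is feasible, giving 5.
(p,q)=(1,0) is feasible, giving 3.
Maximum is 6 at (p,q)=(2,0).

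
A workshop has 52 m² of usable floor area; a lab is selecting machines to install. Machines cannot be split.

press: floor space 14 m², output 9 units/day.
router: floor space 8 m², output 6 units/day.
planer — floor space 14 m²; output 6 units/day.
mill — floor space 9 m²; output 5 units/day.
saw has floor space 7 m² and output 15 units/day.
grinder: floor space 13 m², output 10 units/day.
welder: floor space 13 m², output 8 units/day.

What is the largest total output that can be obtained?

45

Allowing fractional choices, the relaxed optimum would be about 46.2, but machines are indivisible.
press + router + mill + saw + grinder: floor space 14 + 8 + 9 + 7 + 13 = 51 ≤ 52, output 9 + 6 + 5 + 15 + 10 = 45.
router + mill + saw + grinder + welder: floor space 8 + 9 + 7 + 13 + 13 = 50 ≤ 52, output 6 + 5 + 15 + 10 + 8 = 44.
press + router + mill + saw + welder: floor space 14 + 8 + 9 + 7 + 13 = 51 ≤ 52, output 9 + 6 + 5 + 15 + 8 = 43.
Best is press, router, mill, saw, and grinder with total output 45.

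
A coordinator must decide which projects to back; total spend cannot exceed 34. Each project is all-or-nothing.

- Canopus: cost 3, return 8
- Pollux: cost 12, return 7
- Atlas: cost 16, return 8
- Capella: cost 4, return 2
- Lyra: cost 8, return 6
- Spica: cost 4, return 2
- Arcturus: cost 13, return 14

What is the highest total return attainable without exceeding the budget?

Take Canopus, Capella, Lyra, Spica, and Arcturus: cost 3 + 4 + 8 + 4 + 13 = 32 ≤ 34, return 8 + 2 + 6 + 2 + 14 = 32.
No other feasible combination does better.

32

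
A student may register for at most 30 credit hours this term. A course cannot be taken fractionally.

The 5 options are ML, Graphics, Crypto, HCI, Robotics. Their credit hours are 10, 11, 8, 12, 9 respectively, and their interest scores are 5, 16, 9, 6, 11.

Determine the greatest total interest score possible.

36

Allowing fractional choices, the relaxed optimum would be about 37.0, but courses are indivisible.
Graphics + Crypto + Robotics: credit hours 11 + 8 + 9 = 28 ≤ 30, interest score 16 + 9 + 11 = 36.
ML + Graphics + Robotics: credit hours 10 + 11 + 9 = 30 ≤ 30, interest score 5 + 16 + 11 = 32.
Best is Graphics, Crypto, and Robotics with total interest score 36.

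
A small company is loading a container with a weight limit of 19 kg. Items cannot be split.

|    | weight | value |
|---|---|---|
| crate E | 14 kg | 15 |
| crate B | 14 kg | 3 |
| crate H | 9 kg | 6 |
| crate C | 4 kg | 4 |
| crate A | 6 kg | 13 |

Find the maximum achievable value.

crate H + crate A: weight 9 + 6 = 15 ≤ 19, value 6 + 13 = 19.
crate E + crate C: weight 14 + 4 = 18 ≤ 19, value 15 + 4 = 19.
crate H + crate C + crate A: weight 9 + 4 + 6 = 19 ≤ 19, value 6 + 4 + 13 = 23.
Best is crate H, crate C, and crate A with total value 23.

23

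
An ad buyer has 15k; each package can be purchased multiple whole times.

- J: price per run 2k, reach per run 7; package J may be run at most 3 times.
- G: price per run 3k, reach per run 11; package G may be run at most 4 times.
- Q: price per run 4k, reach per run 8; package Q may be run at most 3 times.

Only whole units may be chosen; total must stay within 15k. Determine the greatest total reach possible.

54

This is a bounded integer knapsack.
G has the best ratio (11/3); taking only G gives at most 4×11 = 44 (stopped by the supply cap of 4).
Mixing does better — 3×J and 3×G: price 15 ≤ 15, reach 3·7 + 3·11 = 54.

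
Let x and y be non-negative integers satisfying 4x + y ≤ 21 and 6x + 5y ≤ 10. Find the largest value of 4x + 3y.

Relaxing integrality, the LP optimum is 6.67 at (x,y) = (1.67, 0), which is not an integer point.
(x,y)=(0,2): 4·0+1·2=2≤21, 6·0+5·2=10≤10, objective 6.
(x,y)=(1,0): 4·1+1·0=4≤21, 6·1+5·0=6≤10, objective 4.
(x,y)=(0,1): 4·0+1·1=1≤21, 6·0+5·1=5≤10, objective 3.
No feasible integer point exceeds 6.

6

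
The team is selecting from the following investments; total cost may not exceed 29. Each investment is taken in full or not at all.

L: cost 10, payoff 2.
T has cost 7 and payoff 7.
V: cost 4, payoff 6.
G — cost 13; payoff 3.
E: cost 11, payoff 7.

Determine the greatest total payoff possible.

Treat it as a binary knapsack problem.
Take T, V, and E: cost 7 + 4 + 11 = 22 ≤ 29, payoff 7 + 6 + 7 = 20.
No other feasible combination does better.

20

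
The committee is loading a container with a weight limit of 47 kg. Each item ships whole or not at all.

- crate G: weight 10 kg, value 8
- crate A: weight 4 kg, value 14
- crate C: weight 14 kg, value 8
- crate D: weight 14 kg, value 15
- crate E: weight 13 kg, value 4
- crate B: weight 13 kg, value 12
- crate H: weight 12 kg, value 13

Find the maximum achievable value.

54

Allowing fractional choices, the relaxed optimum would be about 57.2, but items are indivisible.
crate A + crate D + crate B + crate H: weight 4 + 14 + 13 + 12 = 43 ≤ 47, value 14 + 15 + 12 + 13 = 54.
crate G + crate A + crate D + crate H: weight 10 + 4 + 14 + 12 = 40 ≤ 47, value 8 + 14 + 15 + 13 = 50.
Best is crate A, crate D, crate B, and crate H with total value 54.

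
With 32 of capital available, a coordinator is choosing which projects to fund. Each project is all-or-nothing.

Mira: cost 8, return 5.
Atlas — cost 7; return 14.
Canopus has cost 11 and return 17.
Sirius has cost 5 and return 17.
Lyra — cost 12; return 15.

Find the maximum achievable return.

Mira + Atlas + Canopus + Sirius: cost 8 + 7 + 11 + 5 = 31 ≤ 32, return 5 + 14 + 17 + 17 = 53.
Mira + Atlas + Sirius + Lyra: cost 8 + 7 + 5 + 12 = 32 ≤ 32, return 5 + 14 + 17 + 15 = 51.
Best is Mira, Atlas, Canopus, and Sirius with total return 53.

53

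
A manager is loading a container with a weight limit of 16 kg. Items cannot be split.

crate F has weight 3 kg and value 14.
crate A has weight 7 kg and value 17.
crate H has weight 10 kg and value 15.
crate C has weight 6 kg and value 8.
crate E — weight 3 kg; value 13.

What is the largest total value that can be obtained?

44

crate F + crate A + crate C: weight 3 + 7 + 6 = 16 ≤ 16, value 14 + 17 + 8 = 39.
crate F + crate A + crate E: weight 3 + 7 + 3 = 13 ≤ 16, value 14 + 17 + 13 = 44.
crate F + crate H + crate E: weight 3 + 10 + 3 = 16 ≤ 16, value 14 + 15 + 13 = 42.
Best is crate F, crate A, and crate E with total value 44.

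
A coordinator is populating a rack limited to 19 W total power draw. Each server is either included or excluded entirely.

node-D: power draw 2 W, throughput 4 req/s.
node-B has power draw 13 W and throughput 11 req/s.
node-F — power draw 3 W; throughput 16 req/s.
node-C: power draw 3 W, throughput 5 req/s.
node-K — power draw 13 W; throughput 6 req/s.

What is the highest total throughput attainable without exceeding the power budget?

32

node-D + node-B + node-F: power draw 2 + 13 + 3 = 18 ≤ 19, throughput 4 + 11 + 16 = 31.
node-B + node-F + node-C: power draw 13 + 3 + 3 = 19 ≤ 19, throughput 11 + 16 + 5 = 32.
Best is node-B, node-F, and node-C with total throughput 32.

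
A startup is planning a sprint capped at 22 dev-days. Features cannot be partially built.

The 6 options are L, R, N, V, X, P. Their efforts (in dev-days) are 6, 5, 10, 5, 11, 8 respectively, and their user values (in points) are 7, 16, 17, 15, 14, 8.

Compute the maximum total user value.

Treat it as a binary knapsack problem.
Take R, N, and V: effort 5 + 10 + 5 = 20 ≤ 22, user value 16 + 17 + 15 = 48.
No other feasible combination does better.

48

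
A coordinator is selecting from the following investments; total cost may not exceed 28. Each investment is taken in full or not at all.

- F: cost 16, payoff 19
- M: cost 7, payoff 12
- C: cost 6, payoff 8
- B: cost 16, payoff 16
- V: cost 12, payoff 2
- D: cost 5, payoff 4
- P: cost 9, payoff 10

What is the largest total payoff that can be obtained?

This is an integer program with binary decision variables.
Allowing fractional choices, the relaxed optimum would be about 37.8, but investments are indivisible.
F + M + D: cost 16 + 7 + 5 = 28 ≤ 28, payoff 19 + 12 + 4 = 35.
M + B + D: cost 7 + 16 + 5 = 28 ≤ 28, payoff 12 + 16 + 4 = 32.
M + C + D + P: cost 7 + 6 + 5 + 9 = 27 ≤ 28, payoff 12 + 8 + 4 + 10 = 34.
Best is F, M, and D with total payoff 35.

35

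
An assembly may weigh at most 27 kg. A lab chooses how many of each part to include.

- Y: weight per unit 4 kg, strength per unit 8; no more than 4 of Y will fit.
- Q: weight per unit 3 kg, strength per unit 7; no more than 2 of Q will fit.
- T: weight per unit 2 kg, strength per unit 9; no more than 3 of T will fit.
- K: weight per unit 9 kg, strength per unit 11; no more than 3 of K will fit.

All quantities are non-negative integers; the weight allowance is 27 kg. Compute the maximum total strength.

66

Take 4×Y, 1×Q, and 3×T: weight 25 ≤ 27, strength 4·8 + 1·7 + 3·9 = 66.
T has the best ratio (9/2) and is taken to its limit of 3; remaining capacity is filled optimally with the others.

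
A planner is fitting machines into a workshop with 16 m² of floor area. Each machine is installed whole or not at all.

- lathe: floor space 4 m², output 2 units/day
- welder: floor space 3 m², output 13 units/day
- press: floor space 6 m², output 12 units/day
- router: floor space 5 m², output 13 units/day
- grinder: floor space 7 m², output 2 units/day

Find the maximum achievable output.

38

Allowing fractional choices, the relaxed optimum would be about 39.0, but machines are indivisible.
lathe + welder + router: floor space 4 + 3 + 5 = 12 ≤ 16, output 2 + 13 + 13 = 28.
welder + press + router: floor space 3 + 6 + 5 = 14 ≤ 16, output 13 + 12 + 13 = 38.
welder + router + grinder: floor space 3 + 5 + 7 = 15 ≤ 16, output 13 + 13 + 2 = 28.
Best is welder, press, and router with total output 38.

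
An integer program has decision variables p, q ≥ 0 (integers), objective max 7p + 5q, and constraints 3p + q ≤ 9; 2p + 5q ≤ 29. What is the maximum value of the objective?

The continuous relaxation peaks at (1.23, 5.31) with value 35.15; rounding to a feasible lattice point costs some objective.
(p,q)=(1,5): 3·1+1·5=8≤9, 2·1+5·5=27≤29, objective 32.
(p,q)=(1,4): 3·1+1·4=7≤9, 2·1+5·4=22≤29, objective 27.
The best lattice point is (1,5), giving 32.

32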